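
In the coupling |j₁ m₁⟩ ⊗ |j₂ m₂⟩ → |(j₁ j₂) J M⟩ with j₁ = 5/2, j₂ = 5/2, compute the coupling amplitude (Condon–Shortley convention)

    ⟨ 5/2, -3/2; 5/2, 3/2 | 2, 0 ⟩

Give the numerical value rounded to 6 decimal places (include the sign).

-0.109109  (= −√(1/84))

j₁+j₂−J=3  J+j₁−j₂=2  J−j₁+j₂=2  j₁+j₂+J+1=8
(j₁±m₁, j₂±m₂, J±M) = (1,4,4,1,2,2)
P² = 48/7
sum k=2..3:
  [2] +1/8 = 1/8
  [3] −1/6 = -1/6
S = -1/24
C² = P²·S² = 1/84 ; C = -0.109109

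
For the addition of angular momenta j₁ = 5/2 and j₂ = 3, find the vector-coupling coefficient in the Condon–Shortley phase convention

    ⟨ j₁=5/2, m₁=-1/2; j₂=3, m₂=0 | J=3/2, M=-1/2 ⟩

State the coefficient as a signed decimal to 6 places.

+√(4/35) ≈ +0.338062

triangle: 4!×1!×2!/8! = 48/40320
(j±m)!: 2!×3!×3!×3!×1!×2! = 864
prefactor² = (2J+1)×Δ×N² = 144/35
  k=2: +1/(2!×2!×1!×1!×0!×1!) = 1/4
  k=3: −1/(3!×1!×0!×0!×1!×2!) = -1/12
Σ = 1/6  ⇒  CG² = 144/35×1/6² = 4/35
CG = +√(4/35) = +0.338062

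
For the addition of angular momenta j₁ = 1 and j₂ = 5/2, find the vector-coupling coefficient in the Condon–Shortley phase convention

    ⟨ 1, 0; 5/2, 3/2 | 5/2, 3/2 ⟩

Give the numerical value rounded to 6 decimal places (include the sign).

-0.507093

j₁+j₂−J=1  J+j₁−j₂=1  J−j₁+j₂=4  j₁+j₂+J+1=7
(j₁±m₁, j₂±m₂, J±M) = (1,1,4,1,4,1)
P² = 576/35
sum k=0..1:
  [0] +1/24 = 1/24
  [1] −1/6 = -1/6
S = -1/8
C² = P²·S² = 9/35 ; C = -0.507093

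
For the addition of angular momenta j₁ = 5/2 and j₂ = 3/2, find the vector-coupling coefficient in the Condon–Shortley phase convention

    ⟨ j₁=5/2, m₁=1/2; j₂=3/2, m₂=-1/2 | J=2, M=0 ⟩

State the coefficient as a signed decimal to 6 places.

-0.267261  (= −√(1/14))

√[5·2!3!1!/7! · 3!2!1!2!2!2!] = √(8/7)
  +(−1)^0/∏(0,2,2,1,1,0)! = 1/4  (running 1/4)
  +(−1)^1/∏(1,1,1,0,2,1)! = -1/2  (running -1/4)
⟨..|..⟩ = √(8/7)·(-1/4) = -0.267261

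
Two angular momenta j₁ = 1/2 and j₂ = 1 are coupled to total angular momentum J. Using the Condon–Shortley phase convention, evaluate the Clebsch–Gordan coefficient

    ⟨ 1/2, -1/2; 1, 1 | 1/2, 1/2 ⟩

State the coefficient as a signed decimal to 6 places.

j₁+j₂−J=1  J+j₁−j₂=0  J−j₁+j₂=1  j₁+j₂+J+1=3
(j₁±m₁, j₂±m₂, J±M) = (0,1,2,0,1,0)
P² = 2/3
sum k=1..1:
  [1] −1/1 = -1
S = -1
C² = P²·S² = 2/3 ; C = -0.816497

−√(2/3) = -0.816497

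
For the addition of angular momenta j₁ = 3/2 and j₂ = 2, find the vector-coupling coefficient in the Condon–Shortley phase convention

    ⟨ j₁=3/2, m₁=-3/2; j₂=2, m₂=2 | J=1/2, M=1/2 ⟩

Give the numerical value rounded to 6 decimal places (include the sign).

√[2·3!0!1!/5! · 0!3!4!0!1!0!] = √(72/5)
  +(−1)^3/∏(3,0,0,1,0,0)! = -1/6  (running -1/6)
⟨..|..⟩ = √(72/5)·(-1/6) = -0.632456

−√(2/5) = -0.632456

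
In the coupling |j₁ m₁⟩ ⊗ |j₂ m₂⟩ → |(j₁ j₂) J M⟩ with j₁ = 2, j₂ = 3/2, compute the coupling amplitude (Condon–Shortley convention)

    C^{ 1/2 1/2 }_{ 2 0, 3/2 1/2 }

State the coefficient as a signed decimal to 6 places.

triangle: 3!*1!*0!/5! = 6/120
(j±m)!: 2!*2!*2!*1!*1!*0! = 8
prefactor² = (2J+1)*Δ*N² = 4/5
  k=2: +1/(2!*1!*0!*0!*1!*0!) = 1/2
Σ = 1/2  ⇒  CG² = 4/5*1/2² = 1/5
CG = +√(1/5) = +0.447214

+0.447214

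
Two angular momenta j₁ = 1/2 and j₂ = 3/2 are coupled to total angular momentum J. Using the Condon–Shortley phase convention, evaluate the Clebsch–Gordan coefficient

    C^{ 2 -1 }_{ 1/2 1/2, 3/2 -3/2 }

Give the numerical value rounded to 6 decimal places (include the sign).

+0.500000  (= +√(1/4))

√[5·0!1!3!/5! · 1!0!0!3!1!3!] = √(9)
  +(−1)^0/∏(0,0,0,0,1,3)! = 1/6  (running 1/6)
⟨..|..⟩ = √(9)·(1/6) = +0.500000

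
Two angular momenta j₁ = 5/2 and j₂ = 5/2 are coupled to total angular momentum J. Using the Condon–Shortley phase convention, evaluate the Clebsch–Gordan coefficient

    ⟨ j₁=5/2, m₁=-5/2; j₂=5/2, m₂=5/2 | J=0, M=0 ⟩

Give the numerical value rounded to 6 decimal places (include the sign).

-0.408248  (= −√(1/6))

triangle: 5!·0!·0!/6! = 120/720
(j±m)!: 0!·5!·5!·0!·0!·0! = 14400
prefactor² = (2J+1)·Δ·N² = 2400
  k=5: −1/(5!·0!·0!·0!·0!·0!) = -1/120
Σ = -1/120  ⇒  CG² = 2400·(-1/120)² = 1/6
CG = −√(1/6) = -0.408248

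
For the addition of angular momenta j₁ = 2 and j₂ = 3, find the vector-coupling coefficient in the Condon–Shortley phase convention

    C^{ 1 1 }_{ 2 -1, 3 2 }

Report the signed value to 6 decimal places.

-0.534522

triangle: 4!·0!·2!/7! = 48/5040
(j±m)!: 1!·3!·5!·1!·2!·0! = 1440
prefactor² = (2J+1)·Δ·N² = 288/7
  k=3: −1/(3!·1!·0!·2!·0!·0!) = -1/12
Σ = -1/12  ⇒  CG² = 288/7·(-1/12)² = 2/7
CG = −√(2/7) = -0.534522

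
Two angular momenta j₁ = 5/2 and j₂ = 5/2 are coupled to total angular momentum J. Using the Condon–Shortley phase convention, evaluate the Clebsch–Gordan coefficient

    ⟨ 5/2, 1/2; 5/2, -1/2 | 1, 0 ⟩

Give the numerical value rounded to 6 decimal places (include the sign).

√[3·4!1!1!/7! · 3!2!2!3!1!1!] = √(72/35)
  +(−1)^1/∏(1,3,1,1,0,0)! = -1/6  (running -1/6)
  +(−1)^2/∏(2,2,0,0,1,1)! = 1/4  (running 1/12)
⟨..|..⟩ = √(72/35)·(1/12) = +0.119523

+√(1/70) = +0.119523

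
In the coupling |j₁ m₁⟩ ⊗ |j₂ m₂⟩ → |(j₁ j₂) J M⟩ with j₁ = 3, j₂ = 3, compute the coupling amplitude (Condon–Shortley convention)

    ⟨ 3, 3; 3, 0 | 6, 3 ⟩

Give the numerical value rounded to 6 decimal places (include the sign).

+√(1/11) ≈ +0.301511

triangle: 0!×6!×6!/13! = 518400/6227020800
(j±m)!: 6!×0!×3!×3!×9!×3! = 56435097600
prefactor² = (2J+1)×Δ×N² = 671846400/11
  k=0: +1/(0!×0!×0!×3!×6!×3!) = 1/25920
Σ = 1/25920  ⇒  CG² = 671846400/11×1/25920² = 1/11
CG = +√(1/11) = +0.301511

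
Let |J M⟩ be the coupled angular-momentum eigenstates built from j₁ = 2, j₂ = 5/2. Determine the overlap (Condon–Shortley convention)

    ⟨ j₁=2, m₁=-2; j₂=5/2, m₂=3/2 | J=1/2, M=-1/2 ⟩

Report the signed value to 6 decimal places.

triangle: 4!*0!*1!/6! = 24/720
(j±m)!: 0!*4!*4!*1!*0!*1! = 576
prefactor² = (2J+1)*Δ*N² = 192/5
  k=4: +1/(4!*0!*0!*0!*0!*1!) = 1/24
Σ = 1/24  ⇒  CG² = 192/5*1/24² = 1/15
CG = +√(1/15) = +0.258199

+√(1/15) ≈ +0.258199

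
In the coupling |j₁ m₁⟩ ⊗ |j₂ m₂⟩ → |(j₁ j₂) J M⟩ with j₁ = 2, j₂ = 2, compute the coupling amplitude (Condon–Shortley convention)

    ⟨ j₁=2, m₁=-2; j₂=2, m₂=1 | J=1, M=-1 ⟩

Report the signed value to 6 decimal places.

−√(1/5) ≈ -0.447214

√[3·3!1!1!/6! · 0!4!3!1!0!2!] = √(36/5)
  +(−1)^3/∏(3,0,1,0,0,1)! = -1/6  (running -1/6)
⟨..|..⟩ = √(36/5)·(-1/6) = -0.447214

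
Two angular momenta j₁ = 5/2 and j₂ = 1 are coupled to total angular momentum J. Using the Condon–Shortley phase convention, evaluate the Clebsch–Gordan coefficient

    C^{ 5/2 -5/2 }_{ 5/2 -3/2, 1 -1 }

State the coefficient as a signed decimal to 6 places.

triangle: 1!*4!*1!/7! = 24/5040
(j±m)!: 1!*4!*0!*2!*0!*5! = 5760
prefactor² = (2J+1)*Δ*N² = 1152/7
  k=0: +1/(0!*1!*4!*0!*0!*1!) = 1/24
Σ = 1/24  ⇒  CG² = 1152/7*1/24² = 2/7
CG = +√(2/7) = +0.534522

+√(2/7) ≈ +0.534522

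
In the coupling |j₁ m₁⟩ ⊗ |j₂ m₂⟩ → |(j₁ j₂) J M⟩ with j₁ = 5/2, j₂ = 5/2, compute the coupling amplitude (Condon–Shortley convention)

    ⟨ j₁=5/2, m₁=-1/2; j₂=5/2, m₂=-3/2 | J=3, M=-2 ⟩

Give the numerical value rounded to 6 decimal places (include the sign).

√[7·2!3!3!/9! · 2!3!1!4!1!5!] = √(48)
  +(−1)^0/∏(0,2,3,1,0,2)! = 1/24  (running 1/24)
  +(−1)^1/∏(1,1,2,0,1,3)! = -1/12  (running -1/24)
⟨..|..⟩ = √(48)·(-1/24) = -0.288675

−√(1/12) ≈ -0.288675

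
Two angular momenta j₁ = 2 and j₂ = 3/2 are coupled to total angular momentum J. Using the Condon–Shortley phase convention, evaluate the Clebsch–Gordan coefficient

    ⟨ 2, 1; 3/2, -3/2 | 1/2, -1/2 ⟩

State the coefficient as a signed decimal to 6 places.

+√(1/10) ≈ +0.316228

√[2·3!1!0!/5! · 3!1!0!3!0!1!] = √(18/5)
  +(−1)^0/∏(0,3,1,0,0,0)! = 1/6  (running 1/6)
⟨..|..⟩ = √(18/5)·(1/6) = +0.316228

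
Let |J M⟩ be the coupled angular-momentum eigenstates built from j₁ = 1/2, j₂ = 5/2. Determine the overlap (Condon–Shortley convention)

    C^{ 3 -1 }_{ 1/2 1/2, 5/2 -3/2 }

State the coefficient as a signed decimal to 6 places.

j₁+j₂−J=0  J+j₁−j₂=1  J−j₁+j₂=5  j₁+j₂+J+1=7
(j₁±m₁, j₂±m₂, J±M) = (1,0,1,4,2,4)
P² = 192
sum k=0..0:
  [0] +1/24 = 1/24
S = 1/24
C² = P²·S² = 1/3 ; C = +0.577350

+√(1/3) ≈ +0.577350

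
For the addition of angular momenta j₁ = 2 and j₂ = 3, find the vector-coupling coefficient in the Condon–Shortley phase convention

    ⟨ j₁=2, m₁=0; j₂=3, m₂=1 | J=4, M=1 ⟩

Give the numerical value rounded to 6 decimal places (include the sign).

−√(3/28) ≈ -0.327327

j₁+j₂−J=1  J+j₁−j₂=3  J−j₁+j₂=5  j₁+j₂+J+1=10
(j₁±m₁, j₂±m₂, J±M) = (2,2,4,2,5,3)
P² = 1728/7
sum k=0..1:
  [0] +1/48 = 1/48
  [1] −1/24 = -1/24
S = -1/48
C² = P²·S² = 3/28 ; C = -0.327327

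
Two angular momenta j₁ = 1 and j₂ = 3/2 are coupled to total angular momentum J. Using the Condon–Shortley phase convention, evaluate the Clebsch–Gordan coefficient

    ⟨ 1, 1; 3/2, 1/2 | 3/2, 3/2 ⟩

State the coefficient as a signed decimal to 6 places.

+√(2/5) = +0.632456

√[4·1!1!2!/5! · 2!0!2!1!3!0!] = √(8/5)
  +(−1)^0/∏(0,1,0,2,1,0)! = 1/2  (running 1/2)
⟨..|..⟩ = √(8/5)·(1/2) = +0.632456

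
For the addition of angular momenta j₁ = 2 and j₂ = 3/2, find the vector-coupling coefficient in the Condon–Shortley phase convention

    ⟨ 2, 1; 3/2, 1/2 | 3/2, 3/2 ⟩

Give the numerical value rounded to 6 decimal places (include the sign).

j₁+j₂−J=2  J+j₁−j₂=2  J−j₁+j₂=1  j₁+j₂+J+1=6
(j₁±m₁, j₂±m₂, J±M) = (3,1,2,1,3,0)
P² = 8/5
sum k=1..1:
  [1] −1/2 = -1/2
S = -1/2
C² = P²·S² = 2/5 ; C = -0.632456

-0.632456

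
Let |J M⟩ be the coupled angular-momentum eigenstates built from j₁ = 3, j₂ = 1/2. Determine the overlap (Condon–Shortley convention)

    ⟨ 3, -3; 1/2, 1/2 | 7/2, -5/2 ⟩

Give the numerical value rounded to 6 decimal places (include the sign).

triangle: 0!·6!·1!/8! = 720/40320
(j±m)!: 0!·6!·1!·0!·1!·6! = 518400
prefactor² = (2J+1)·Δ·N² = 518400/7
  k=0: +1/(0!·0!·6!·1!·0!·0!) = 1/720
Σ = 1/720  ⇒  CG² = 518400/7·1/720² = 1/7
CG = +√(1/7) = +0.377964

+√(1/7) ≈ +0.377964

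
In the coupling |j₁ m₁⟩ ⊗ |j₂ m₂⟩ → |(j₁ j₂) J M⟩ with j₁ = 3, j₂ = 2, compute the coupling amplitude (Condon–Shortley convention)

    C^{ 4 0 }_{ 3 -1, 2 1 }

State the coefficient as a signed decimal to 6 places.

-0.597614

triangle: 1!*5!*3!/10! = 720/3628800
(j±m)!: 2!*4!*3!*1!*4!*4! = 165888
prefactor² = (2J+1)*Δ*N² = 10368/35
  k=0: +1/(0!*1!*4!*3!*1!*0!) = 1/144
  k=1: −1/(1!*0!*3!*2!*2!*1!) = -1/24
Σ = -5/144  ⇒  CG² = 10368/35*(-5/144)² = 5/14
CG = −√(5/14) = -0.597614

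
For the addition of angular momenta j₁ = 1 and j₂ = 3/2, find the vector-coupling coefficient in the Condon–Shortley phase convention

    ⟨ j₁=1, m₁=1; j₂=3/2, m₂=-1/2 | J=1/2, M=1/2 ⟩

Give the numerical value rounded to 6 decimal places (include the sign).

+√(1/6) = +0.408248

j₁+j₂−J=2  J+j₁−j₂=0  J−j₁+j₂=1  j₁+j₂+J+1=4
(j₁±m₁, j₂±m₂, J±M) = (2,0,1,2,1,0)
P² = 2/3
sum k=0..0:
  [0] +1/2 = 1/2
S = 1/2
C² = P²·S² = 1/6 ; C = +0.408248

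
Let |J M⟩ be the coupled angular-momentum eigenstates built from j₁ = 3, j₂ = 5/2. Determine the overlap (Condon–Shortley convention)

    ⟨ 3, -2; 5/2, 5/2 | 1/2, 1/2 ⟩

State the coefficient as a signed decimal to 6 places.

√[2·5!1!0!/7! · 1!5!5!0!1!0!] = √(4800/7)
  +(−1)^5/∏(5,0,0,0,1,0)! = -1/120  (running -1/120)
⟨..|..⟩ = √(4800/7)·(-1/120) = -0.218218

−√(1/21) ≈ -0.218218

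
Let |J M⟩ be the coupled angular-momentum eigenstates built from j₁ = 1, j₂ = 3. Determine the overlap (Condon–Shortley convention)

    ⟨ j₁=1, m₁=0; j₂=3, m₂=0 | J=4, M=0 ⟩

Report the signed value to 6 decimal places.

√[9·0!2!6!/9! · 1!1!3!3!4!4!] = √(5184/7)
  +(−1)^0/∏(0,0,1,3,1,3)! = 1/36  (running 1/36)
⟨..|..⟩ = √(5184/7)·(1/36) = +0.755929

+0.755929  (= +√(4/7))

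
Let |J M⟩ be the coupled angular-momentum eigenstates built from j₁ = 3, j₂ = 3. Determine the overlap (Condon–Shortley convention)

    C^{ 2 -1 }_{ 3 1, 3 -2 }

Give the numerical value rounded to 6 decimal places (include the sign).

√[5·4!2!2!/9! · 4!2!1!5!1!3!] = √(320/7)
  +(−1)^0/∏(0,4,2,1,0,1)! = 1/48  (running 1/48)
  +(−1)^1/∏(1,3,1,0,1,2)! = -1/12  (running -1/16)
⟨..|..⟩ = √(320/7)·(-1/16) = -0.422577

−√(5/28) ≈ -0.422577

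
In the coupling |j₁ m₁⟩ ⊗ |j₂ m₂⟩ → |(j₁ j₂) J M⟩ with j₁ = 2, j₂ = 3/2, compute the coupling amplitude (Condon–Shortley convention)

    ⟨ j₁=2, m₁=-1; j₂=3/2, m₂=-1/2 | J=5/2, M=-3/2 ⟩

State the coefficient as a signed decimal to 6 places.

j₁+j₂−J=1  J+j₁−j₂=3  J−j₁+j₂=2  j₁+j₂+J+1=7
(j₁±m₁, j₂±m₂, J±M) = (1,3,1,2,1,4)
P² = 144/35
sum k=0..1:
  [0] +1/6 = 1/6
  [1] −1/4 = -1/4
S = -1/12
C² = P²·S² = 1/35 ; C = -0.169031

−√(1/35) ≈ -0.169031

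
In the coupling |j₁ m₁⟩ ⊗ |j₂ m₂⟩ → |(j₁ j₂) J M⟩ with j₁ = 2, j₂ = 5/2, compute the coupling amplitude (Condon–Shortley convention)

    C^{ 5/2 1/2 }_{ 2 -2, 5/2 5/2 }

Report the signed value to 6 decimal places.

√[6·2!2!3!/8! · 0!4!5!0!3!2!] = √(864/7)
  +(−1)^2/∏(2,0,2,3,0,0)! = 1/24  (running 1/24)
⟨..|..⟩ = √(864/7)·(1/24) = +0.462910

+√(3/14) ≈ +0.462910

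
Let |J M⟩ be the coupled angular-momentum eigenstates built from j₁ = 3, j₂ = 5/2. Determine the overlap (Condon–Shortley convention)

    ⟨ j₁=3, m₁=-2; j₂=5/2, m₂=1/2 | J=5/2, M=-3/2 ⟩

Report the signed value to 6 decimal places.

+√(1/14) ≈ +0.267261

√[6·3!3!2!/9! · 1!5!3!2!1!4!] = √(288/7)
  +(−1)^2/∏(2,1,3,1,0,1)! = 1/12  (running 1/12)
  +(−1)^3/∏(3,0,2,0,1,2)! = -1/24  (running 1/24)
⟨..|..⟩ = √(288/7)·(1/24) = +0.267261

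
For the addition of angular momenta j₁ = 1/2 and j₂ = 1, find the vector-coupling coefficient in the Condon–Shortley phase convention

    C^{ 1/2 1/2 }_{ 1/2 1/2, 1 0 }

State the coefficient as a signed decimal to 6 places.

+√(1/3) = +0.577350

j₁+j₂−J=1  J+j₁−j₂=0  J−j₁+j₂=1  j₁+j₂+J+1=3
(j₁±m₁, j₂±m₂, J±M) = (1,0,1,1,1,0)
P² = 1/3
sum k=0..0:
  [0] +1/1 = 1
S = 1
C² = P²·S² = 1/3 ; C = +0.577350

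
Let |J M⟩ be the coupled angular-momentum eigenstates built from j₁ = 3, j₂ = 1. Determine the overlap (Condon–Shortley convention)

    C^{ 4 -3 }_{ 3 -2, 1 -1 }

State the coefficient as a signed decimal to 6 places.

+√(3/4) = +0.866025

√[9·0!6!2!/9! · 1!5!0!2!1!7!] = √(43200)
  +(−1)^0/∏(0,0,5,0,1,2)! = 1/240  (running 1/240)
⟨..|..⟩ = √(43200)·(1/240) = +0.866025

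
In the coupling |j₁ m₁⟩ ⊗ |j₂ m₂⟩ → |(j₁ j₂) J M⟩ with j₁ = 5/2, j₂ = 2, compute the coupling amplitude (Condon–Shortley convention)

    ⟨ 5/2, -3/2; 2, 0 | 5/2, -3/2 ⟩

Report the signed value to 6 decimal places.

j₁+j₂−J=2  J+j₁−j₂=3  J−j₁+j₂=2  j₁+j₂+J+1=8
(j₁±m₁, j₂±m₂, J±M) = (1,4,2,2,1,4)
P² = 288/35
sum k=1..2:
  [1] −1/6 = -1/6
  [2] +1/8 = 1/8
S = -1/24
C² = P²·S² = 1/70 ; C = -0.119523

-0.119523  (= −√(1/70))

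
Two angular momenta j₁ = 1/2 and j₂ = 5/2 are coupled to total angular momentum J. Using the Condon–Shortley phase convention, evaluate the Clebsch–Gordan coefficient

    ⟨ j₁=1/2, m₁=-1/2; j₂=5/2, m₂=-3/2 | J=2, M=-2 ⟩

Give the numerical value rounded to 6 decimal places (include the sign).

j₁+j₂−J=1  J+j₁−j₂=0  J−j₁+j₂=4  j₁+j₂+J+1=6
(j₁±m₁, j₂±m₂, J±M) = (0,1,1,4,0,4)
P² = 96
sum k=1..1:
  [1] −1/24 = -1/24
S = -1/24
C² = P²·S² = 1/6 ; C = -0.408248

−√(1/6) ≈ -0.408248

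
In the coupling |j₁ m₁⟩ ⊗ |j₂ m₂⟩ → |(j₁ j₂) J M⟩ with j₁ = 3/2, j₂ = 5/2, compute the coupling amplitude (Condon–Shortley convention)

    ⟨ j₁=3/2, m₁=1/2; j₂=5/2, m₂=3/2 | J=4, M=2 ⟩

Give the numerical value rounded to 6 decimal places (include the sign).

+0.731925  (= +√(15/28))

√[9·0!3!5!/9! · 2!1!4!1!6!2!] = √(8640/7)
  +(−1)^0/∏(0,0,1,4,2,1)! = 1/48  (running 1/48)
⟨..|..⟩ = √(8640/7)·(1/48) = +0.731925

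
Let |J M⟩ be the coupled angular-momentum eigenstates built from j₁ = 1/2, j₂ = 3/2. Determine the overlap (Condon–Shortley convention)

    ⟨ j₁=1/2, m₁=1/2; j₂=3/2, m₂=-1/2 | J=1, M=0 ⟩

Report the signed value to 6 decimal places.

+√(1/2) = +0.707107

√[3·1!0!2!/4! · 1!0!1!2!1!1!] = √(1/2)
  +(−1)^0/∏(0,1,0,1,0,1)! = 1  (running 1)
⟨..|..⟩ = √(1/2)·(1) = +0.707107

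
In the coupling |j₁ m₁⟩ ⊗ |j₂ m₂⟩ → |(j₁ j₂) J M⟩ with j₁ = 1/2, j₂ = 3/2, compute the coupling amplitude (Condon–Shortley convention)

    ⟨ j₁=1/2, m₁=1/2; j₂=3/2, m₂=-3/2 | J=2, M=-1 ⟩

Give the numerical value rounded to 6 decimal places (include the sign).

√[5·0!1!3!/5! · 1!0!0!3!1!3!] = √(9)
  +(−1)^0/∏(0,0,0,0,1,3)! = 1/6  (running 1/6)
⟨..|..⟩ = √(9)·(1/6) = +0.500000

+√(1/4) ≈ +0.500000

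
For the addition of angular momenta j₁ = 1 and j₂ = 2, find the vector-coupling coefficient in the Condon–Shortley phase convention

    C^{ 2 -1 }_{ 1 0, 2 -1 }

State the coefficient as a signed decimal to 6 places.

j₁+j₂−J=1  J+j₁−j₂=1  J−j₁+j₂=3  j₁+j₂+J+1=6
(j₁±m₁, j₂±m₂, J±M) = (1,1,1,3,1,3)
P² = 3/2
sum k=0..1:
  [0] +1/2 = 1/2
  [1] −1/6 = -1/6
S = 1/3
C² = P²·S² = 1/6 ; C = +0.408248

+0.408248  (= +√(1/6))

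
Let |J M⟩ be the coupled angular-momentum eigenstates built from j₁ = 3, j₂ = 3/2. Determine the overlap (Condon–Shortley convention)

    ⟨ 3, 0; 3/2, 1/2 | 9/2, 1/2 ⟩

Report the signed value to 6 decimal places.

√[10·0!6!3!/10! · 3!3!2!1!5!4!] = √(17280/7)
  +(−1)^0/∏(0,0,3,2,3,1)! = 1/72  (running 1/72)
⟨..|..⟩ = √(17280/7)·(1/72) = +0.690066

+0.690066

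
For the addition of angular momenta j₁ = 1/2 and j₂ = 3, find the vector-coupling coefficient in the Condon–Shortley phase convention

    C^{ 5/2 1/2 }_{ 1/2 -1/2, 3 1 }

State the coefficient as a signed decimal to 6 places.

triangle: 1!·0!·5!/7! = 120/5040
(j±m)!: 0!·1!·4!·2!·3!·2! = 576
prefactor² = (2J+1)·Δ·N² = 576/7
  k=1: −1/(1!·0!·0!·3!·0!·2!) = -1/12
Σ = -1/12  ⇒  CG² = 576/7·(-1/12)² = 4/7
CG = −√(4/7) = -0.755929

-0.755929  (= −√(4/7))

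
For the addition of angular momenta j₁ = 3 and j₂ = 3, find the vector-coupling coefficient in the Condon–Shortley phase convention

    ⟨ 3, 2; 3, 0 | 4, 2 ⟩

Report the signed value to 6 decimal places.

√[9·2!4!4!/11! · 5!1!3!3!6!2!] = √(124416/77)
  +(−1)^0/∏(0,2,1,3,3,1)! = 1/72  (running 1/72)
  +(−1)^1/∏(1,1,0,2,4,2)! = -1/96  (running 1/288)
⟨..|..⟩ = √(124416/77)·(1/288) = +0.139573

+√(3/154) ≈ +0.139573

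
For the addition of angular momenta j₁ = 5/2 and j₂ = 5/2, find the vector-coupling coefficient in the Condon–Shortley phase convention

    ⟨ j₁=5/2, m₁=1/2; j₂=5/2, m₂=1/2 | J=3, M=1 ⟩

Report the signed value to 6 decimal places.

-0.516398  (= −√(4/15))

√[7·2!3!3!/9! · 3!2!3!2!4!2!] = √(48/5)
  +(−1)^0/∏(0,2,2,3,1,0)! = 1/24  (running 1/24)
  +(−1)^1/∏(1,1,1,2,2,1)! = -1/4  (running -5/24)
  +(−1)^2/∏(2,0,0,1,3,2)! = 1/24  (running -1/6)
⟨..|..⟩ = √(48/5)·(-1/6) = -0.516398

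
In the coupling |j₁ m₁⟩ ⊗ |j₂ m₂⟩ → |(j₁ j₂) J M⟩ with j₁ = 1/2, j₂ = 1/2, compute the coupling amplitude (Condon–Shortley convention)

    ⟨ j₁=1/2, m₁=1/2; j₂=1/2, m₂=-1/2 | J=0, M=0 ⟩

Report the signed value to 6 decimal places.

√[1·1!0!0!/2! · 1!0!0!1!0!0!] = √(1/2)
  +(−1)^0/∏(0,1,0,0,0,0)! = 1  (running 1)
⟨..|..⟩ = √(1/2)·(1) = +0.707107

+√(1/2) ≈ +0.707107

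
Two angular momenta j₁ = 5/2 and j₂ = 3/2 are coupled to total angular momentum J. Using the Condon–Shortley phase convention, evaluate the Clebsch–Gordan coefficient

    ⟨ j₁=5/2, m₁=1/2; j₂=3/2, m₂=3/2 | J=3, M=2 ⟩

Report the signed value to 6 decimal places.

triangle: 1!×4!×2!/8! = 48/40320
(j±m)!: 3!×2!×3!×0!×5!×1! = 8640
prefactor² = (2J+1)×Δ×N² = 72
  k=1: −1/(1!×0!×1!×2!×3!×0!) = -1/12
Σ = -1/12  ⇒  CG² = 72×(-1/12)² = 1/2
CG = −√(1/2) = -0.707107

−√(1/2) = -0.707107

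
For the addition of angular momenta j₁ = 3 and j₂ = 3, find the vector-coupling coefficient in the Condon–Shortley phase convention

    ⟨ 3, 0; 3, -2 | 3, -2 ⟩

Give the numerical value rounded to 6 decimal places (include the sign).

√[7·3!3!3!/10! · 3!3!1!5!1!5!] = √(216)
  +(−1)^0/∏(0,3,3,1,0,2)! = 1/72  (running 1/72)
  +(−1)^1/∏(1,2,2,0,1,3)! = -1/24  (running -1/36)
⟨..|..⟩ = √(216)·(-1/36) = -0.408248

-0.408248  (= −√(1/6))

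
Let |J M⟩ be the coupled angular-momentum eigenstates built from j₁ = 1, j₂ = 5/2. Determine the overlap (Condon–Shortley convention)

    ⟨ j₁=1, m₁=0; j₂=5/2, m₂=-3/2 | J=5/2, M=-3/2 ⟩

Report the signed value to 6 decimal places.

+0.507093

√[6·1!1!4!/7! · 1!1!1!4!1!4!] = √(576/35)
  +(−1)^0/∏(0,1,1,1,0,3)! = 1/6  (running 1/6)
  +(−1)^1/∏(1,0,0,0,1,4)! = -1/24  (running 1/8)
⟨..|..⟩ = √(576/35)·(1/8) = +0.507093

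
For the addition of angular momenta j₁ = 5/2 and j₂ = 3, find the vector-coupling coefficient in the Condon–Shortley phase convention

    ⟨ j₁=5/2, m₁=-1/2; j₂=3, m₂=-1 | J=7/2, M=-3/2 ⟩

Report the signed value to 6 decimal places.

√[8·2!3!4!/10! · 2!3!2!4!2!5!] = √(3072/35)
  +(−1)^0/∏(0,2,3,2,0,2)! = 1/48  (running 1/48)
  +(−1)^1/∏(1,1,2,1,1,3)! = -1/12  (running -1/16)
  +(−1)^2/∏(2,0,1,0,2,4)! = 1/96  (running -5/96)
⟨..|..⟩ = √(3072/35)·(-5/96) = -0.487950

−√(5/21) ≈ -0.487950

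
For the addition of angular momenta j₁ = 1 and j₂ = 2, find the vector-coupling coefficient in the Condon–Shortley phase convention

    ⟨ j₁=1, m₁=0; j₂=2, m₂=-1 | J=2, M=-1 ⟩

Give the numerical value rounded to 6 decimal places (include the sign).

+0.408248

triangle: 1!*1!*3!/6! = 6/720
(j±m)!: 1!*1!*1!*3!*1!*3! = 36
prefactor² = (2J+1)*Δ*N² = 3/2
  k=0: +1/(0!*1!*1!*1!*0!*2!) = 1/2
  k=1: −1/(1!*0!*0!*0!*1!*3!) = -1/6
Σ = 1/3  ⇒  CG² = 3/2*1/3² = 1/6
CG = +√(1/6) = +0.408248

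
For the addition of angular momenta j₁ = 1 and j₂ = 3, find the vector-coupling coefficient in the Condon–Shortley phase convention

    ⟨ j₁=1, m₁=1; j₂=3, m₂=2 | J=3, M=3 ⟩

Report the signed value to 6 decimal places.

+0.500000  (= +√(1/4))

triangle: 1!*1!*5!/8! = 120/40320
(j±m)!: 2!*0!*5!*1!*6!*0! = 172800
prefactor² = (2J+1)*Δ*N² = 3600
  k=0: +1/(0!*1!*0!*5!*1!*0!) = 1/120
Σ = 1/120  ⇒  CG² = 3600*1/120² = 1/4
CG = +√(1/4) = +0.500000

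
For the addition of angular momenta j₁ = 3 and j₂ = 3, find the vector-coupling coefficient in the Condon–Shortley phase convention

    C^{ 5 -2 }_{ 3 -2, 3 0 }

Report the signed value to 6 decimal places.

−√(1/3) = -0.577350

triangle: 1!·5!·5!/12! = 14400/479001600
(j±m)!: 1!·5!·3!·3!·3!·7! = 130636800
prefactor² = (2J+1)·Δ·N² = 43200
  k=0: +1/(0!·1!·5!·3!·0!·2!) = 1/1440
  k=1: −1/(1!·0!·4!·2!·1!·3!) = -1/288
Σ = -1/360  ⇒  CG² = 43200·(-1/360)² = 1/3
CG = −√(1/3) = -0.577350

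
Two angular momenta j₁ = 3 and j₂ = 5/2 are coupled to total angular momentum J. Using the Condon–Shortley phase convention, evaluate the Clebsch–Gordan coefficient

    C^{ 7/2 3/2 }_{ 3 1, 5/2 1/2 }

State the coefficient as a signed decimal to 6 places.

triangle: 2!×4!×3!/10! = 288/3628800
(j±m)!: 4!×2!×3!×2!×5!×2! = 138240
prefactor² = (2J+1)×Δ×N² = 3072/35
  k=0: +1/(0!×2!×2!×3!×2!×0!) = 1/48
  k=1: −1/(1!×1!×1!×2!×3!×1!) = -1/12
  k=2: +1/(2!×0!×0!×1!×4!×2!) = 1/96
Σ = -5/96  ⇒  CG² = 3072/35×(-5/96)² = 5/21
CG = −√(5/21) = -0.487950

-0.487950  (= −√(5/21))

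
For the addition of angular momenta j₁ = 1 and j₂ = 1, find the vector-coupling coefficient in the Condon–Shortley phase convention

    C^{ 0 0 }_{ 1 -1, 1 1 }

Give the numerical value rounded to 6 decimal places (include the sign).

√[1·2!0!0!/3! · 0!2!2!0!0!0!] = √(4/3)
  +(−1)^2/∏(2,0,0,0,0,0)! = 1/2  (running 1/2)
⟨..|..⟩ = √(4/3)·(1/2) = +0.577350

+√(1/3) ≈ +0.577350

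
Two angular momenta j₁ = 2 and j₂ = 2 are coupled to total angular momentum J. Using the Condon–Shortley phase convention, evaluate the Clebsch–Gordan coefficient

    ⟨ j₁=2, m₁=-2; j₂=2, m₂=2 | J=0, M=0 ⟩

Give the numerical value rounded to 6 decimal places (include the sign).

j₁+j₂−J=4  J+j₁−j₂=0  J−j₁+j₂=0  j₁+j₂+J+1=5
(j₁±m₁, j₂±m₂, J±M) = (0,4,4,0,0,0)
P² = 576/5
sum k=4..4:
  [4] +1/24 = 1/24
S = 1/24
C² = P²·S² = 1/5 ; C = +0.447214

+0.447214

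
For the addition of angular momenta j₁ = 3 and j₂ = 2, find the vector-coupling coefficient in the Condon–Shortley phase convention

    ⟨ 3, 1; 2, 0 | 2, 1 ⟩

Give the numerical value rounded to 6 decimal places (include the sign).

j₁+j₂−J=3  J+j₁−j₂=3  J−j₁+j₂=1  j₁+j₂+J+1=8
(j₁±m₁, j₂±m₂, J±M) = (4,2,2,2,3,1)
P² = 36/7
sum k=1..2:
  [1] −1/4 = -1/4
  [2] +1/12 = 1/12
S = -1/6
C² = P²·S² = 1/7 ; C = -0.377964

-0.377964  (= −√(1/7))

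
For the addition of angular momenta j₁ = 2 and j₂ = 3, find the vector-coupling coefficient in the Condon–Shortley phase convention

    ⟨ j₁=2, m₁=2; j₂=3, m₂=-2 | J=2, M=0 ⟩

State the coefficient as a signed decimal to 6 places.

√[5·3!1!3!/8! · 4!0!1!5!2!2!] = √(360/7)
  +(−1)^0/∏(0,3,0,1,1,2)! = 1/12  (running 1/12)
⟨..|..⟩ = √(360/7)·(1/12) = +0.597614

+√(5/14) ≈ +0.597614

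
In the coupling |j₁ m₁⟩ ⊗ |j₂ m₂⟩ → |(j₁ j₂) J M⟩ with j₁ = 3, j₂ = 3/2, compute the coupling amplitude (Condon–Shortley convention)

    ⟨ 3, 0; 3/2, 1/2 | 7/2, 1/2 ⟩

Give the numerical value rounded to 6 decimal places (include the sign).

−√(2/21) = -0.308607

triangle: 1!×5!×2!/9! = 240/362880
(j±m)!: 3!×3!×2!×1!×4!×3! = 10368
prefactor² = (2J+1)×Δ×N² = 384/7
  k=0: +1/(0!×1!×3!×2!×2!×0!) = 1/24
  k=1: −1/(1!×0!×2!×1!×3!×1!) = -1/12
Σ = -1/24  ⇒  CG² = 384/7×(-1/24)² = 2/21
CG = −√(2/21) = -0.308607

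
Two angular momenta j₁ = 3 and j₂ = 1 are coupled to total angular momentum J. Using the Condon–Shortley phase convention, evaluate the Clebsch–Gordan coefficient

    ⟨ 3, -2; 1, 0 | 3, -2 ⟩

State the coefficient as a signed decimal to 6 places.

-0.577350  (= −√(1/3))

triangle: 1!×5!×1!/8! = 120/40320
(j±m)!: 1!×5!×1!×1!×1!×5! = 14400
prefactor² = (2J+1)×Δ×N² = 300
  k=0: +1/(0!×1!×5!×1!×0!×0!) = 1/120
  k=1: −1/(1!×0!×4!×0!×1!×1!) = -1/24
Σ = -1/30  ⇒  CG² = 300×(-1/30)² = 1/3
CG = −√(1/3) = -0.577350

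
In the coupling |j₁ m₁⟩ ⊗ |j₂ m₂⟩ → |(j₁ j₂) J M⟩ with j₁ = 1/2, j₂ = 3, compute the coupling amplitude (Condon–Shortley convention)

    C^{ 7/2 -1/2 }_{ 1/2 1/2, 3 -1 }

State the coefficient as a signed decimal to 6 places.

j₁+j₂−J=0  J+j₁−j₂=1  J−j₁+j₂=6  j₁+j₂+J+1=8
(j₁±m₁, j₂±m₂, J±M) = (1,0,2,4,3,4)
P² = 6912/7
sum k=0..0:
  [0] +1/48 = 1/48
S = 1/48
C² = P²·S² = 3/7 ; C = +0.654654

+√(3/7) ≈ +0.654654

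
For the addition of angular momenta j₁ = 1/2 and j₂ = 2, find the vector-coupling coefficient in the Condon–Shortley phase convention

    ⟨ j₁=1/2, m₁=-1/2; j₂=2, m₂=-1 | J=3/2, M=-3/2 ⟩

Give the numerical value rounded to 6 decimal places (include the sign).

-0.447214

triangle: 1!·0!·3!/5! = 6/120
(j±m)!: 0!·1!·1!·3!·0!·3! = 36
prefactor² = (2J+1)·Δ·N² = 36/5
  k=1: −1/(1!·0!·0!·0!·0!·3!) = -1/6
Σ = -1/6  ⇒  CG² = 36/5·(-1/6)² = 1/5
CG = −√(1/5) = -0.447214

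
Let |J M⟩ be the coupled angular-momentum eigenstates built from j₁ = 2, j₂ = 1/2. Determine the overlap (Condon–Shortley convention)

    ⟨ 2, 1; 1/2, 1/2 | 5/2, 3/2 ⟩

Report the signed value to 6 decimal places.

+√(4/5) ≈ +0.894427

triangle: 0!·4!·1!/6! = 24/720
(j±m)!: 3!·1!·1!·0!·4!·1! = 144
prefactor² = (2J+1)·Δ·N² = 144/5
  k=0: +1/(0!·0!·1!·1!·3!·0!) = 1/6
Σ = 1/6  ⇒  CG² = 144/5·1/6² = 4/5
CG = +√(4/5) = +0.894427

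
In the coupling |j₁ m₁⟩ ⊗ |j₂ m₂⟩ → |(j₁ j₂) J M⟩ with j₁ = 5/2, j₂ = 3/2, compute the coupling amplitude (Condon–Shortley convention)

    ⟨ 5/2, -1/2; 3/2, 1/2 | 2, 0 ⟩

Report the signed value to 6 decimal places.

triangle: 2!*3!*1!/7! = 12/5040
(j±m)!: 2!*3!*2!*1!*2!*2! = 96
prefactor² = (2J+1)*Δ*N² = 8/7
  k=1: −1/(1!*1!*2!*1!*1!*0!) = -1/2
  k=2: +1/(2!*0!*1!*0!*2!*1!) = 1/4
Σ = -1/4  ⇒  CG² = 8/7*(-1/4)² = 1/14
CG = −√(1/14) = -0.267261

−√(1/14) ≈ -0.267261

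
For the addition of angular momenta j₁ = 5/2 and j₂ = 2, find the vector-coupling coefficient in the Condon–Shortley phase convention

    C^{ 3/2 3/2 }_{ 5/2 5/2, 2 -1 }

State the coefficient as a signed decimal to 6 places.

√[4·3!2!1!/7! · 5!0!1!3!3!0!] = √(288/7)
  +(−1)^0/∏(0,3,0,1,2,0)! = 1/12  (running 1/12)
⟨..|..⟩ = √(288/7)·(1/12) = +0.534522

+√(2/7) = +0.534522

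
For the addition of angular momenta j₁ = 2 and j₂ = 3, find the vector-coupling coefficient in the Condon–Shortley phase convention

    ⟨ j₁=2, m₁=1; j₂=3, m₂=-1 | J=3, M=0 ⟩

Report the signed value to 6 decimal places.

+0.182574

j₁+j₂−J=2  J+j₁−j₂=2  J−j₁+j₂=4  j₁+j₂+J+1=9
(j₁±m₁, j₂±m₂, J±M) = (3,1,2,4,3,3)
P² = 96/5
sum k=0..1:
  [0] +1/8 = 1/8
  [1] −1/12 = -1/12
S = 1/24
C² = P²·S² = 1/30 ; C = +0.182574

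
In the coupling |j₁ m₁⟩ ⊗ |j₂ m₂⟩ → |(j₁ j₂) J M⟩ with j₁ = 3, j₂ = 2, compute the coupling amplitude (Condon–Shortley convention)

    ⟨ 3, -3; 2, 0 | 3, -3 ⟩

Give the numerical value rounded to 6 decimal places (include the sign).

√[7·2!4!2!/9! · 0!6!2!2!0!6!] = √(3840)
  +(−1)^2/∏(2,0,4,0,0,2)! = 1/96  (running 1/96)
⟨..|..⟩ = √(3840)·(1/96) = +0.645497

+√(5/12) ≈ +0.645497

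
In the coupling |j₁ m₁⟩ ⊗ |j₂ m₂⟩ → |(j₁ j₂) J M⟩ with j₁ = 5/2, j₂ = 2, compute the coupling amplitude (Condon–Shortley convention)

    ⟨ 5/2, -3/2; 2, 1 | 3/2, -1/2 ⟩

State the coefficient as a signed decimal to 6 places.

√[4·3!2!1!/7! · 1!4!3!1!1!2!] = √(96/35)
  +(−1)^2/∏(2,1,2,1,0,0)! = 1/4  (running 1/4)
  +(−1)^3/∏(3,0,1,0,1,1)! = -1/6  (running 1/12)
⟨..|..⟩ = √(96/35)·(1/12) = +0.138013

+0.138013  (= +√(2/105))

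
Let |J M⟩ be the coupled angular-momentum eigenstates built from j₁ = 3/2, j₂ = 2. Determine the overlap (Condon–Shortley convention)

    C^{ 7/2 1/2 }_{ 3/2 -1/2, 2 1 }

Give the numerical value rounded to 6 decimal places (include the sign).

triangle: 0!×3!×4!/8! = 144/40320
(j±m)!: 1!×2!×3!×1!×4!×3! = 1728
prefactor² = (2J+1)×Δ×N² = 1728/35
  k=0: +1/(0!×0!×2!×3!×1!×1!) = 1/12
Σ = 1/12  ⇒  CG² = 1728/35×1/12² = 12/35
CG = +√(12/35) = +0.585540

+√(12/35) = +0.585540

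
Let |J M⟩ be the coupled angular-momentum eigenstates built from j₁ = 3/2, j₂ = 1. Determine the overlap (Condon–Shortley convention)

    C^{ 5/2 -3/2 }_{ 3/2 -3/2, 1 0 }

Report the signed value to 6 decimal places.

triangle: 0!*3!*2!/6! = 12/720
(j±m)!: 0!*3!*1!*1!*1!*4! = 144
prefactor² = (2J+1)*Δ*N² = 72/5
  k=0: +1/(0!*0!*3!*1!*0!*1!) = 1/6
Σ = 1/6  ⇒  CG² = 72/5*1/6² = 2/5
CG = +√(2/5) = +0.632456

+0.632456  (= +√(2/5))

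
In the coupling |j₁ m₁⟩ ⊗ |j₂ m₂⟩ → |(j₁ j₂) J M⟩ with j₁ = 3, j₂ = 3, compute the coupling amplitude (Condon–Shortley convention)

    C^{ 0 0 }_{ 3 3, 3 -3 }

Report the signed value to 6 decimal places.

√[1·6!0!0!/7! · 6!0!0!6!0!0!] = √(518400/7)
  +(−1)^0/∏(0,6,0,0,0,0)! = 1/720  (running 1/720)
⟨..|..⟩ = √(518400/7)·(1/720) = +0.377964

+√(1/7) ≈ +0.377964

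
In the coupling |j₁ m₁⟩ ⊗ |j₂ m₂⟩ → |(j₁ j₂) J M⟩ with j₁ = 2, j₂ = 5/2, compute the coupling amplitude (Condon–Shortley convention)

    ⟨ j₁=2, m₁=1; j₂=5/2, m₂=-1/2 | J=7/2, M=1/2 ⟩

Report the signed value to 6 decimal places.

j₁+j₂−J=1  J+j₁−j₂=3  J−j₁+j₂=4  j₁+j₂+J+1=9
(j₁±m₁, j₂±m₂, J±M) = (3,1,2,3,4,3)
P² = 1152/35
sum k=0..1:
  [0] +1/8 = 1/8
  [1] −1/36 = -1/36
S = 7/72
C² = P²·S² = 14/45 ; C = +0.557773

+√(14/45) ≈ +0.557773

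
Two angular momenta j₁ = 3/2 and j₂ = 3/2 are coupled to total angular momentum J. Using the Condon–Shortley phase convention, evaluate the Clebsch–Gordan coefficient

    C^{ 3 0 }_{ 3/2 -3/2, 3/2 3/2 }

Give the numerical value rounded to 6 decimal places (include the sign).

√[7·0!3!3!/7! · 0!3!3!0!3!3!] = √(324/5)
  +(−1)^0/∏(0,0,3,3,0,0)! = 1/36  (running 1/36)
⟨..|..⟩ = √(324/5)·(1/36) = +0.223607

+0.223607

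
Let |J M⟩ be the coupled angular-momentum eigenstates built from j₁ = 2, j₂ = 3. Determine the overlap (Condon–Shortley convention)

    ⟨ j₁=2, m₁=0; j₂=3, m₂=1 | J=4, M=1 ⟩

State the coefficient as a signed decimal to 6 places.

triangle: 1!*3!*5!/10! = 720/3628800
(j±m)!: 2!*2!*4!*2!*5!*3! = 138240
prefactor² = (2J+1)*Δ*N² = 1728/7
  k=0: +1/(0!*1!*2!*4!*1!*1!) = 1/48
  k=1: −1/(1!*0!*1!*3!*2!*2!) = -1/24
Σ = -1/48  ⇒  CG² = 1728/7*(-1/48)² = 3/28
CG = −√(3/28) = -0.327327

−√(3/28) = -0.327327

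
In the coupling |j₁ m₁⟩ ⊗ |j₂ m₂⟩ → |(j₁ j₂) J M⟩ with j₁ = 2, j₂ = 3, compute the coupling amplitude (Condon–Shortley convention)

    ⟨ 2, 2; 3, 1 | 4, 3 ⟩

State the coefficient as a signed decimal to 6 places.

j₁+j₂−J=1  J+j₁−j₂=3  J−j₁+j₂=5  j₁+j₂+J+1=10
(j₁±m₁, j₂±m₂, J±M) = (4,0,4,2,7,1)
P² = 10368
sum k=0..0:
  [0] +1/144 = 1/144
S = 1/144
C² = P²·S² = 1/2 ; C = +0.707107

+√(1/2) ≈ +0.707107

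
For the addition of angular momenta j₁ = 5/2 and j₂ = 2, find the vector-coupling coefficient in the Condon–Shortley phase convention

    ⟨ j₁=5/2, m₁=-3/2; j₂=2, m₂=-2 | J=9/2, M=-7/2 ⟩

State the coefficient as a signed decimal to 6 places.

√[10·0!5!4!/10! · 1!4!0!4!1!8!] = √(184320)
  +(−1)^0/∏(0,0,4,0,1,4)! = 1/576  (running 1/576)
⟨..|..⟩ = √(184320)·(1/576) = +0.745356

+√(5/9) ≈ +0.745356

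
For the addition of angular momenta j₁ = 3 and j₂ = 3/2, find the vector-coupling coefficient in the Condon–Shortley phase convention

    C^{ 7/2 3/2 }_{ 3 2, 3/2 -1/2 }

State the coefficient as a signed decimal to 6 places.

+0.654654

√[8·1!5!2!/9! · 5!1!1!2!5!2!] = √(6400/21)
  +(−1)^0/∏(0,1,1,1,4,1)! = 1/24  (running 1/24)
  +(−1)^1/∏(1,0,0,0,5,2)! = -1/240  (running 3/80)
⟨..|..⟩ = √(6400/21)·(3/80) = +0.654654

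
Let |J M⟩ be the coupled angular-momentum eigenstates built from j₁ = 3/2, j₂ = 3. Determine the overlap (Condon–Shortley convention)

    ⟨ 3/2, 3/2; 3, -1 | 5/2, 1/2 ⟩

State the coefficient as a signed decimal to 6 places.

triangle: 2!*1!*4!/8! = 48/40320
(j±m)!: 3!*0!*2!*4!*3!*2! = 3456
prefactor² = (2J+1)*Δ*N² = 864/35
  k=0: +1/(0!*2!*0!*2!*1!*2!) = 1/8
Σ = 1/8  ⇒  CG² = 864/35*1/8² = 27/70
CG = +√(27/70) = +0.621059

+√(27/70) ≈ +0.621059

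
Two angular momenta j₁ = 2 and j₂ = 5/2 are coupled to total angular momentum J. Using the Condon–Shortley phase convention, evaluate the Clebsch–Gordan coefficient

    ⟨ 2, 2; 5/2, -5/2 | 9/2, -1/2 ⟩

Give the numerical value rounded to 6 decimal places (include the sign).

√[10·0!4!5!/10! · 4!0!0!5!4!5!] = √(460800/7)
  +(−1)^0/∏(0,0,0,0,4,5)! = 1/2880  (running 1/2880)
⟨..|..⟩ = √(460800/7)·(1/2880) = +0.089087

+0.089087  (= +√(1/126))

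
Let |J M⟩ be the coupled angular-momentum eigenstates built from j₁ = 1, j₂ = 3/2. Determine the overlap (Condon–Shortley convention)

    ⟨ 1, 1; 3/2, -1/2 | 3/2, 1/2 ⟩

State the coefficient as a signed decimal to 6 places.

+√(8/15) ≈ +0.730297

√[4·1!1!2!/5! · 2!0!1!2!2!1!] = √(8/15)
  +(−1)^0/∏(0,1,0,1,1,1)! = 1  (running 1)
⟨..|..⟩ = √(8/15)·(1) = +0.730297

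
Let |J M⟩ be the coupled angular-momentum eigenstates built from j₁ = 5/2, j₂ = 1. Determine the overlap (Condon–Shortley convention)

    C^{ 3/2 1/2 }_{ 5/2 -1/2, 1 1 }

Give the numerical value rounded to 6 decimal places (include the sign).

+√(1/5) = +0.447214

triangle: 2!×3!×0!/6! = 12/720
(j±m)!: 2!×3!×2!×0!×2!×1! = 48
prefactor² = (2J+1)×Δ×N² = 16/5
  k=2: +1/(2!×0!×1!×0!×2!×0!) = 1/4
Σ = 1/4  ⇒  CG² = 16/5×1/4² = 1/5
CG = +√(1/5) = +0.447214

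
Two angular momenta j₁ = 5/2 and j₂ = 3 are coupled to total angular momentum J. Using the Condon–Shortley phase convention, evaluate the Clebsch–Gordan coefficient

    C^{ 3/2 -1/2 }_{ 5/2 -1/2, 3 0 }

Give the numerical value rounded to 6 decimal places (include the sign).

√[4·4!1!2!/8! · 2!3!3!3!1!2!] = √(144/35)
  +(−1)^2/∏(2,2,1,1,0,1)! = 1/4  (running 1/4)
  +(−1)^3/∏(3,1,0,0,1,2)! = -1/12  (running 1/6)
⟨..|..⟩ = √(144/35)·(1/6) = +0.338062

+0.338062  (= +√(4/35))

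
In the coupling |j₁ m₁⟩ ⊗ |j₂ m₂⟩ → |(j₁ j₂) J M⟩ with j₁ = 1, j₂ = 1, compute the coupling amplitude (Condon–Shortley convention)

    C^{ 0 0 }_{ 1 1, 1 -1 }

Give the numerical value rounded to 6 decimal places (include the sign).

j₁+j₂−J=2  J+j₁−j₂=0  J−j₁+j₂=0  j₁+j₂+J+1=3
(j₁±m₁, j₂±m₂, J±M) = (2,0,0,2,0,0)
P² = 4/3
sum k=0..0:
  [0] +1/2 = 1/2
S = 1/2
C² = P²·S² = 1/3 ; C = +0.577350

+0.577350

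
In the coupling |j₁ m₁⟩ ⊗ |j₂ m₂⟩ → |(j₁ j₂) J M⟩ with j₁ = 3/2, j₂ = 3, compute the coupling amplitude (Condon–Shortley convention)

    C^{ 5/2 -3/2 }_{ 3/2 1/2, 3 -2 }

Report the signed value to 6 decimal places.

+0.267261

j₁+j₂−J=2  J+j₁−j₂=1  J−j₁+j₂=4  j₁+j₂+J+1=8
(j₁±m₁, j₂±m₂, J±M) = (2,1,1,5,1,4)
P² = 288/7
sum k=0..1:
  [0] +1/12 = 1/12
  [1] −1/24 = -1/24
S = 1/24
C² = P²·S² = 1/14 ; C = +0.267261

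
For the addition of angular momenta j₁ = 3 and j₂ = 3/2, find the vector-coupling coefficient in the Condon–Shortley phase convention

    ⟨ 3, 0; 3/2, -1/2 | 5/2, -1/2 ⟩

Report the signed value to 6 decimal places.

j₁+j₂−J=2  J+j₁−j₂=4  J−j₁+j₂=1  j₁+j₂+J+1=8
(j₁±m₁, j₂±m₂, J±M) = (3,3,1,2,2,3)
P² = 216/35
sum k=0..1:
  [0] +1/12 = 1/12
  [1] −1/4 = -1/4
S = -1/6
C² = P²·S² = 6/35 ; C = -0.414039

−√(6/35) = -0.414039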